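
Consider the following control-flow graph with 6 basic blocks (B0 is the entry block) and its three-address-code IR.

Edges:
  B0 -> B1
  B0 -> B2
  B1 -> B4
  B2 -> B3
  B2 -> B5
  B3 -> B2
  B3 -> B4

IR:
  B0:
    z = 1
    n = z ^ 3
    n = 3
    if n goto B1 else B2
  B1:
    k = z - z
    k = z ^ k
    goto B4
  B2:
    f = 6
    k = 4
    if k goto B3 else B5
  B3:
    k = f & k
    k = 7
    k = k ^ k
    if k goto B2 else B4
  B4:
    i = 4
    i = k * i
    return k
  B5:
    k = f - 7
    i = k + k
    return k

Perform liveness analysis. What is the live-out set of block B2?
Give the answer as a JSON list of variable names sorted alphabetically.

Per-block:
  B0: {n,z} / ∅
  B1: {k} / {z}
  B2: {f,k} / ∅
  B3: {k} / {f,k}
  B4: {i} / {k}
  B5: {i,k} / {f}

Live sets:
  B0 li=∅ lo={z}
  B1 li={z} lo={k}
  B2 li=∅ lo={f,k}
  B3 li={f,k} lo={k}
  B4 li={k} lo=∅
  B5 li={f} lo=∅

live-out(B2) = ["f", "k"]

Answer: ["f", "k"]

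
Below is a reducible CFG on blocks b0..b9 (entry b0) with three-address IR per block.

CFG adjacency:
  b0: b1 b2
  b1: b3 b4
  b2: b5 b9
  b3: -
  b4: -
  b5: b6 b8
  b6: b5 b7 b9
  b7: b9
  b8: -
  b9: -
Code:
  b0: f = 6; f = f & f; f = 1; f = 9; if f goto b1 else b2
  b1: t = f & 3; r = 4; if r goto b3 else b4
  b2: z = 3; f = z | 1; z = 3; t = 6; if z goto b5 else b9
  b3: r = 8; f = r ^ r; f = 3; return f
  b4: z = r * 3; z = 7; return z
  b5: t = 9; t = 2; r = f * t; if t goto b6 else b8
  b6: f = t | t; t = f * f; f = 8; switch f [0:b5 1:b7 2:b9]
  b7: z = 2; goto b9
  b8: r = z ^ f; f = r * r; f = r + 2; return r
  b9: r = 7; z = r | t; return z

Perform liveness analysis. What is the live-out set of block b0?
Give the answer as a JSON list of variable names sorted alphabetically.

Answer: ["f"]

Analysis:
Per-block:
  b0: {f} / ∅
  b1: {r,t} / {f}
  b2: {f,t,z} / ∅
  b3: {f,r} / ∅
  b4: {z} / {r}
  b5: {r,t} / {f}
  b6: {f,t} / {t}
  b7: {z} / ∅
  b8: {f,r} / {f,z}
  b9: {r,z} / {t}

Liveness:
  b0 li=∅ lo={f}
  b1 li={f} lo={r}
  b2 li=∅ lo={f,t,z}
  b3 li=∅ lo=∅
  b4 li={r} lo=∅
  b5 li={f,z} lo={f,t,z}
  b6 li={t,z} lo={f,t,z}
  b7 li={t} lo={t}
  b8 li={f,z} lo=∅
  b9 li={t} lo=∅

live-out(b0) = ["f"]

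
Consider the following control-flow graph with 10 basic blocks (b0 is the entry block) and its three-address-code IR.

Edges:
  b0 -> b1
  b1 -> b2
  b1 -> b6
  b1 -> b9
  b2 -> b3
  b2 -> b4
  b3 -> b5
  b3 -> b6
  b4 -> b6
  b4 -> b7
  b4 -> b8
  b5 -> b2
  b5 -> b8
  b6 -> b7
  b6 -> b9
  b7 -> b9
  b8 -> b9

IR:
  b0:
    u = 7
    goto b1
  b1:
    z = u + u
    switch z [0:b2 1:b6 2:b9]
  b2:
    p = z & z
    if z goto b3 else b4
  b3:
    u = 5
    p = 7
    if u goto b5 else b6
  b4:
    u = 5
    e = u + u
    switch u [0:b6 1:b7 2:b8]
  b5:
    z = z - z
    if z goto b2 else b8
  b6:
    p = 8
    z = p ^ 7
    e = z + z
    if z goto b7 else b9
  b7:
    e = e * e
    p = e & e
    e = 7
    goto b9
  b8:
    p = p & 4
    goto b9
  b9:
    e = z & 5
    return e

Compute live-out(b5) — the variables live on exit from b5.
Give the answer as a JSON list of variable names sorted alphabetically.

Per-block:
  b0: def={u} ue=∅
  b1: def={z} ue={u}
  b2: def={p} ue={z}
  b3: def={p,u} ue=∅
  b4: def={e,u} ue=∅
  b5: def={z} ue={z}
  b6: def={e,p,z} ue=∅
  b7: def={e,p} ue={e}
  b8: def={p} ue={p}
  b9: def={e} ue={z}

Backward fixpoint:
  b0 li=∅ lo={u}
  b1 li={u} lo={z}
  b2 li={z} lo={p,z}
  b3 li={z} lo={p,z}
  b4 li={p,z} lo={e,p,z}
  b5 li={p,z} lo={p,z}
  b6 li=∅ lo={e,z}
  b7 li={e,z} lo={z}
  b8 li={p,z} lo={z}
  b9 li={z} lo=∅

live-out(b5) = ["p", "z"]

Answer: ["p", "z"]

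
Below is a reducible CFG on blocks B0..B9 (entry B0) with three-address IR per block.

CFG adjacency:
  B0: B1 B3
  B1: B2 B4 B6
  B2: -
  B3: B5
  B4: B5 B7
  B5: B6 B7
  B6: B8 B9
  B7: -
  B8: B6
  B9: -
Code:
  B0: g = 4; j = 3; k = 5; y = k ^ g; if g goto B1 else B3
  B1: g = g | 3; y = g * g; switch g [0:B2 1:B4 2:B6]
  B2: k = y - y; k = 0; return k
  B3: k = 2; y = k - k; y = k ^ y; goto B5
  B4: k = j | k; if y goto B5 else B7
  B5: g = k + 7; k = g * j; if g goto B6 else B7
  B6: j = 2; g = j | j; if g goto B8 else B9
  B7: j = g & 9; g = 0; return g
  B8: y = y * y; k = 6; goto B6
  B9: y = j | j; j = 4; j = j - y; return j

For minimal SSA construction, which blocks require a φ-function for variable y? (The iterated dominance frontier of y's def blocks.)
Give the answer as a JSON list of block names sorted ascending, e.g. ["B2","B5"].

idom tree: B1←B0 B2←B1 B3←B0 B4←B1 B5←B0 B6←B0 B7←B0 B8←B6 B9←B6
Dom∩ at merges:
  B5: preds {B3,B4}: {B0,B3} ∩ {B0,B1,B4} = {B0}; idom=B0
  B6: preds {B1,B5,B8}: {B0,B1} ∩ {B0,B5} ∩ {B0,B6,B8} = {B0}; idom=B0
  B7: preds {B4,B5}: {B0,B1,B4} ∩ {B0,B5} = {B0}; idom=B0

Frontier:
  B5←B3: walk B3 to B0
  B5←B4: walk B4→B1 to B0
  B6←B1: walk B1 to B0
  B6←B5: walk B5 to B0
  B6←B8: walk B8→B6 to B0
  B7←B4: walk B4→B1 to B0
  B7←B5: walk B5 to B0
  B0: DF=∅
  B1: DF={B5,B6,B7}
  B2: DF=∅
  B3: DF={B5}
  B4: DF={B5,B7}
  B5: DF={B6,B7}
  B6: DF={B6}
  B7: DF=∅
  B8: DF={B6}
  B9: DF=∅

φ for y: defs {B0,B1,B3,B8,B9}
  DF⁺ = {B5,B6,B7}

Answer: ["B5", "B6", "B7"]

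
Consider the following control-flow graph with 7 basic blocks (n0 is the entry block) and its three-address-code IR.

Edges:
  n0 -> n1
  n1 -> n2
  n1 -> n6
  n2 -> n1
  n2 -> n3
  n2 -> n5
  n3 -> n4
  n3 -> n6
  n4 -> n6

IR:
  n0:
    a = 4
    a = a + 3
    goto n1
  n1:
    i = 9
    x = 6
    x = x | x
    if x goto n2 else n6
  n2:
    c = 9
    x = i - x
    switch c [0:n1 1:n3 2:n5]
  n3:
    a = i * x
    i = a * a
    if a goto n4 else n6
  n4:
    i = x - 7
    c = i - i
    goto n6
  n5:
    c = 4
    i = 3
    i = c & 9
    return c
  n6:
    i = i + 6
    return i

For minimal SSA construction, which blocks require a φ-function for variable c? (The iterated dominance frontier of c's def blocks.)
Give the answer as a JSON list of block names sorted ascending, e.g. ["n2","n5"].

Answer: ["n1", "n6"]

Working:
idom tree: n1←n0 n2←n1 n3←n2 n4←n3 n5←n2 n6←n1
Dom∩ at merges:
  n1: preds {n0,n2}: {n0} ∩ {n0,n1,n2} = {n0}; idom=n0
  n6: preds {n1,n3,n4}: {n0,n1} ∩ {n0,n1,n2,n3} ∩ {n0,n1,n2,n3,n4} = {n0,n1}; idom=n1

DF derivation:
  join n1 pred n0: · stop@n0
  join n1 pred n2: n2→n1 stop@n0
  join n6 pred n1: · stop@n1
  join n6 pred n3: n3→n2 stop@n1
  join n6 pred n4: n4→n3→n2 stop@n1
  DF(n0)=∅
  DF(n1)={n1}
  DF(n2)={n1,n6}
  DF(n3)={n6}
  DF(n4)={n6}
  DF(n5)=∅
  DF(n6)=∅

φ for c: defs {n2,n4,n5}
  DF⁺ = {n1,n6}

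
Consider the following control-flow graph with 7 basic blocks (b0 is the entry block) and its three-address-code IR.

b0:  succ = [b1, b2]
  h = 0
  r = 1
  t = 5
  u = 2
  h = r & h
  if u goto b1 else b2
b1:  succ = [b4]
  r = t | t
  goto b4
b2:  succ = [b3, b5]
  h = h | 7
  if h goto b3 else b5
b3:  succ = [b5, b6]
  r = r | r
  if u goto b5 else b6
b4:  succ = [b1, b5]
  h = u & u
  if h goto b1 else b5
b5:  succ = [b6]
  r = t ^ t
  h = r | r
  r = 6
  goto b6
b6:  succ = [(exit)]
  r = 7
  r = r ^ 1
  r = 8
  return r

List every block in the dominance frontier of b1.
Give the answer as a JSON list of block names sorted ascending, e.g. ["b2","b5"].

idom tree: b1←b0 b2←b0 b3←b2 b4←b1 b5←b0 b6←b0
Join-block Dom:
  b1: preds {b0,b4}: {b0} ∩ {b0,b1,b4} = {b0}; idom=b0
  b5: preds {b2,b3,b4}: {b0,b2} ∩ {b0,b2,b3} ∩ {b0,b1,b4} = {b0}; idom=b0
  b6: preds {b3,b5}: {b0,b2,b3} ∩ {b0,b5} = {b0}; idom=b0

DF derivation:
  b1←b0: walk · to b0
  b1←b4: walk b4→b1 to b0
  b5←b2: walk b2 to b0
  b5←b3: walk b3→b2 to b0
  b5←b4: walk b4→b1 to b0
  b6←b3: walk b3→b2 to b0
  b6←b5: walk b5 to b0
  b0: DF=∅
  b1: DF={b1,b5}
  b2: DF={b5,b6}
  b3: DF={b5,b6}
  b4: DF={b1,b5}
  b5: DF={b6}
  b6: DF=∅

DF(b1) = ["b1", "b5"]

Answer: ["b1", "b5"]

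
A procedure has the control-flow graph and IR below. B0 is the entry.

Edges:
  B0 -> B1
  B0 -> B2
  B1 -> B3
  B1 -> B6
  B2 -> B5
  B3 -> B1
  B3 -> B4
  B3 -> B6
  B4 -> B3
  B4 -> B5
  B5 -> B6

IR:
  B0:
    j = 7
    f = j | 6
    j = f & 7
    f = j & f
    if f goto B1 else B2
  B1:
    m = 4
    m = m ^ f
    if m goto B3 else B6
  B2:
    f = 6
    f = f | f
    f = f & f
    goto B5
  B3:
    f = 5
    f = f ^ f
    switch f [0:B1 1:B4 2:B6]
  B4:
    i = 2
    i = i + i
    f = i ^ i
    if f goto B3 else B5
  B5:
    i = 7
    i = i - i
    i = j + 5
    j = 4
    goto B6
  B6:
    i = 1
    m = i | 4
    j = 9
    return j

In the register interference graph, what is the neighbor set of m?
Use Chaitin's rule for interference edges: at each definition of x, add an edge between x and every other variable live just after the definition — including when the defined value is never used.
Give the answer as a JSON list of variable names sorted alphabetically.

Per-block:
  B0: def={f,j} ue=∅
  B1: def={m} ue={f}
  B2: def={f} ue=∅
  B3: def={f} ue=∅
  B4: def={f,i} ue=∅
  B5: def={i,j} ue={j}
  B6: def={i,j,m} ue=∅

Live sets:
  live B0: ∅→{f,j}
  live B1: {f,j}→{j}
  live B2: {j}→{j}
  live B3: {j}→{f,j}
  live B4: {j}→{j}
  live B5: {j}→∅
  live B6: ∅→∅

Interference:
  f↔{j,m}
  i↔{j}
  j↔{f,i,m}
  m↔{f,j}

N(m) = ["f", "j"]

Answer: ["f", "j"]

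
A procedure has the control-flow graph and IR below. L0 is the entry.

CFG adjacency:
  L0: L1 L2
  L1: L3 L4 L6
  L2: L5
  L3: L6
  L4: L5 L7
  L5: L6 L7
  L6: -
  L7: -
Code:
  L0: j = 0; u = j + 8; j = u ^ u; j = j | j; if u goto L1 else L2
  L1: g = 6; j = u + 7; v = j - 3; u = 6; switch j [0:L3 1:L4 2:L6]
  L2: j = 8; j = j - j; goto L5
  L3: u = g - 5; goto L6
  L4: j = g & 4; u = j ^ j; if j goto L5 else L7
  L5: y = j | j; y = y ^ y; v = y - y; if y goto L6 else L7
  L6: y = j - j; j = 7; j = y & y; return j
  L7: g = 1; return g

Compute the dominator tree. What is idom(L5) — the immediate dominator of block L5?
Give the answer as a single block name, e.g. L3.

Answer: L0

Derivation:
idom tree: L1←L0 L2←L0 L3←L1 L4←L1 L5←L0 L6←L0 L7←L0
Dom∩ at merges:
  L5: preds {L2,L4}: {L0,L2} ∩ {L0,L1,L4} = {L0}; idom=L0
  L6: preds {L1,L3,L5}: {L0,L1} ∩ {L0,L1,L3} ∩ {L0,L5} = {L0}; idom=L0
  L7: preds {L4,L5}: {L0,L1,L4} ∩ {L0,L5} = {L0}; idom=L0

idom(L5) = L0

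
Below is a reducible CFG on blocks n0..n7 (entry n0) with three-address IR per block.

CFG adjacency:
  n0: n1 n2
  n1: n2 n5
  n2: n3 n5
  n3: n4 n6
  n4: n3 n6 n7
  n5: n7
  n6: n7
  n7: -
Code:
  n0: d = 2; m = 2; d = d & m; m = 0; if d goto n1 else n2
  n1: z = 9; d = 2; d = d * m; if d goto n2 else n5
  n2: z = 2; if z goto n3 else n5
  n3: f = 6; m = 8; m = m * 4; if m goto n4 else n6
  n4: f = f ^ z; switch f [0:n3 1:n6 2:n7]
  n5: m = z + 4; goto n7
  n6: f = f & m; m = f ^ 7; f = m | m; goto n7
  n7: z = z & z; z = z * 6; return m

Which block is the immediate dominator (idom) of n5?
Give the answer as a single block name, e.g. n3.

idom tree: n1←n0 n2←n0 n3←n2 n4←n3 n5←n0 n6←n3 n7←n0
Dom∩ at merges:
  n2: preds {n0,n1}: {n0} ∩ {n0,n1} = {n0}; idom=n0
  n3: preds {n2,n4}: {n0,n2} ∩ {n0,n2,n3,n4} = {n0,n2}; idom=n2
  n5: preds {n1,n2}: {n0,n1} ∩ {n0,n2} = {n0}; idom=n0
  n6: preds {n3,n4}: {n0,n2,n3} ∩ {n0,n2,n3,n4} = {n0,n2,n3}; idom=n3
  n7: preds {n4,n5,n6}: {n0,n2,n3,n4} ∩ {n0,n5} ∩ {n0,n2,n3,n6} = {n0}; idom=n0

idom(n5) = n0

Answer: n0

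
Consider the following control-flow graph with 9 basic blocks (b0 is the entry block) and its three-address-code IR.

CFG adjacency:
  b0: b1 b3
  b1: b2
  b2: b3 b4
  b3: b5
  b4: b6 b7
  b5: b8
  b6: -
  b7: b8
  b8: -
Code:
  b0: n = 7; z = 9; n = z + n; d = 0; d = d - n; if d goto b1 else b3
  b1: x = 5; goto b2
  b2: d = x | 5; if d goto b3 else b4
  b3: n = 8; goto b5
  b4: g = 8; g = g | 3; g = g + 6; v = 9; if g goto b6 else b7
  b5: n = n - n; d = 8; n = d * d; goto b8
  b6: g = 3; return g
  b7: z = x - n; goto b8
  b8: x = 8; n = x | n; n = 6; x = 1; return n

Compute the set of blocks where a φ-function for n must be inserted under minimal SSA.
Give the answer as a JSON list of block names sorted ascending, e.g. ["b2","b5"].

Answer: ["b8"]

Analysis:
idom tree: b1←b0 b2←b1 b3←b0 b4←b2 b5←b3 b6←b4 b7←b4 b8←b0
Dom at joins:
  b3: preds {b0,b2}: {b0} ∩ {b0,b1,b2} = {b0}; idom=b0
  b8: preds {b5,b7}: {b0,b3,b5} ∩ {b0,b1,b2,b4,b7} = {b0}; idom=b0

DF derivation:
  join b3 pred b0: · stop@b0
  join b3 pred b2: b2→b1 stop@b0
  join b8 pred b5: b5→b3 stop@b0
  join b8 pred b7: b7→b4→b2→b1 stop@b0
  b0: DF=∅
  b1: DF={b3,b8}
  b2: DF={b3,b8}
  b3: DF={b8}
  b4: DF={b8}
  b5: DF={b8}
  b6: DF=∅
  b7: DF={b8}
  b8: DF=∅

φ for n: defs {b0,b3,b5,b8}
  DF⁺ = {b8}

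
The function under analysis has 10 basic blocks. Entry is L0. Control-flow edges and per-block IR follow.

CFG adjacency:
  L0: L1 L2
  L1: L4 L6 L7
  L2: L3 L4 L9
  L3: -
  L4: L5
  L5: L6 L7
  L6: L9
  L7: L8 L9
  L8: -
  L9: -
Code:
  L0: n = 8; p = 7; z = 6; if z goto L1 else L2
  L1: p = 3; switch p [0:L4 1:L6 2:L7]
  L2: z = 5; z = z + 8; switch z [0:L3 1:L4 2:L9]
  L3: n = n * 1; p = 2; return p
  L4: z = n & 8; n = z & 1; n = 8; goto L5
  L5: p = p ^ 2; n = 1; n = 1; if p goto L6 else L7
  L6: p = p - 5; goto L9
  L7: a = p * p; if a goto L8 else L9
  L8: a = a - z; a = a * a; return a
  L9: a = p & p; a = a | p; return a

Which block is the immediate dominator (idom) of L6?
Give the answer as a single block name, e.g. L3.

Answer: L0

Analysis:
idom tree: L1←L0 L2←L0 L3←L2 L4←L0 L5←L4 L6←L0 L7←L0 L8←L7 L9←L0
Join-block Dom:
  L4: preds {L1,L2}: {L0,L1} ∩ {L0,L2} = {L0}; idom=L0
  L6: preds {L1,L5}: {L0,L1} ∩ {L0,L4,L5} = {L0}; idom=L0
  L7: preds {L1,L5}: {L0,L1} ∩ {L0,L4,L5} = {L0}; idom=L0
  L9: preds {L2,L6,L7}: {L0,L2} ∩ {L0,L6} ∩ {L0,L7} = {L0}; idom=L0

idom(L6) = L0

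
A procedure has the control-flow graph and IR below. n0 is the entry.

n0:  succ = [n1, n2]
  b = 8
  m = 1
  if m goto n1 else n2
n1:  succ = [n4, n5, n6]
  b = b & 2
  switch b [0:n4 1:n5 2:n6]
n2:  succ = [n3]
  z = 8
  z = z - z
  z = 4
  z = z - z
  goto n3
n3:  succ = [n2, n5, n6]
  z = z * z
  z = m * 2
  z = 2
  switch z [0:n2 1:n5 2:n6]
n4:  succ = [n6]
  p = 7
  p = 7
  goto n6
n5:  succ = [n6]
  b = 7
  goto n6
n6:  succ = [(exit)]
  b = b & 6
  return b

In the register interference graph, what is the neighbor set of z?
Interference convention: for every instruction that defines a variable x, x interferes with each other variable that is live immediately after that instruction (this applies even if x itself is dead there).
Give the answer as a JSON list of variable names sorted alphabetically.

Per-block:
  n0: def={b,m} ue=∅
  n1: def={b} ue={b}
  n2: def={z} ue=∅
  n3: def={z} ue={m,z}
  n4: def={p} ue=∅
  n5: def={b} ue=∅
  n6: def={b} ue={b}

Liveness:
  n0: in=∅ out={b,m}
  n1: in={b} out={b}
  n2: in={b,m} out={b,m,z}
  n3: in={b,m,z} out={b,m}
  n4: in={b} out={b}
  n5: in=∅ out={b}
  n6: in={b} out=∅

Conflict graph:
  b — {m,p,z}
  m — {b,z}
  p — {b}
  z — {b,m}

N(z) = ["b", "m"]

Answer: ["b", "m"]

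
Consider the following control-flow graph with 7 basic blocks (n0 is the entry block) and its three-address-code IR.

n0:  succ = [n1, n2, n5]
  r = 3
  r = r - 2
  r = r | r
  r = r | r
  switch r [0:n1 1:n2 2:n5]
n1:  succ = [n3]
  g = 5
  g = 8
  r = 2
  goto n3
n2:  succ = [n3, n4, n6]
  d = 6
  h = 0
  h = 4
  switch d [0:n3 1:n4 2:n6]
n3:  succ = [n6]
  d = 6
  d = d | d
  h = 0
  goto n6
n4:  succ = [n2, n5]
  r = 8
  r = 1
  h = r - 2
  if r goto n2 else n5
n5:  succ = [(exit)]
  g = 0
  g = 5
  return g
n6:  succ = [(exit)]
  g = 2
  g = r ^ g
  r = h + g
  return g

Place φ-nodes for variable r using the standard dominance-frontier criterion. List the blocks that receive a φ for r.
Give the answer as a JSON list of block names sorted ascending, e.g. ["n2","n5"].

idom tree: n1←n0 n2←n0 n3←n0 n4←n2 n5←n0 n6←n0
Dom∩ at merges:
  n2: preds {n0,n4}: {n0} ∩ {n0,n2,n4} = {n0}; idom=n0
  n3: preds {n1,n2}: {n0,n1} ∩ {n0,n2} = {n0}; idom=n0
  n5: preds {n0,n4}: {n0} ∩ {n0,n2,n4} = {n0}; idom=n0
  n6: preds {n2,n3}: {n0,n2} ∩ {n0,n3} = {n0}; idom=n0

DF derivation:
  n2←n0: walk · to n0
  n2←n4: walk n4→n2 to n0
  n3←n1: walk n1 to n0
  n3←n2: walk n2 to n0
  n5←n0: walk · to n0
  n5←n4: walk n4→n2 to n0
  n6←n2: walk n2 to n0
  n6←n3: walk n3 to n0
  n0 → ∅
  n1 → {n3}
  n2 → {n2,n3,n5,n6}
  n3 → {n6}
  n4 → {n2,n5}
  n5 → ∅
  n6 → ∅

φ for r: defs {n0,n1,n4,n6}
  DF⁺ = {n2,n3,n5,n6}

Answer: ["n2", "n3", "n5", "n6"]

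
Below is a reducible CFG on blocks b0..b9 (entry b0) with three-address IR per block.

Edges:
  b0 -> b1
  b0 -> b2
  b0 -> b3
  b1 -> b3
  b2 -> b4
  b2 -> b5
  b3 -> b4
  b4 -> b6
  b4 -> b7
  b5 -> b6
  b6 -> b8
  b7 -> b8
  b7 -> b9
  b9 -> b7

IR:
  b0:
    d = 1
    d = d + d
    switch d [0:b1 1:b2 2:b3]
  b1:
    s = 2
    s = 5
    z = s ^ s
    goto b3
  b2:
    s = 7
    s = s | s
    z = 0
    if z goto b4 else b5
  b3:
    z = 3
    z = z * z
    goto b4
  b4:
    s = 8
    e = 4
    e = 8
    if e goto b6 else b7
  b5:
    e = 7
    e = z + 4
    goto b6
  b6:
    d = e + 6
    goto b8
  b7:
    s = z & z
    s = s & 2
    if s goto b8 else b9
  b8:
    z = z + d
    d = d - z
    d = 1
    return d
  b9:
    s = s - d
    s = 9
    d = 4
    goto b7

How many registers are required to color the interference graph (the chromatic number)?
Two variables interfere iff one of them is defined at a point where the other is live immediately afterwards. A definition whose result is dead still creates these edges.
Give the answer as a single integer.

Answer: 3

Analysis:
def/use:
  b0: {d} / ∅
  b1: {s,z} / ∅
  b2: {s,z} / ∅
  b3: {z} / ∅
  b4: {e,s} / ∅
  b5: {e} / {z}
  b6: {d} / {e}
  b7: {s} / {z}
  b8: {d,z} / {d,z}
  b9: {d,s} / {d,s}

Backward fixpoint:
  live b0: ∅→{d}
  live b1: {d}→{d}
  live b2: {d}→{d,z}
  live b3: {d}→{d,z}
  live b4: {d,z}→{d,e,z}
  live b5: {z}→{e,z}
  live b6: {e,z}→{d,z}
  live b7: {d,z}→{d,s,z}
  live b8: {d,z}→∅
  live b9: {d,s,z}→{d,z}

Interfere edges:
  d: {e,s,z}
  e: {d,z}
  s: {d,z}
  z: {d,e,s}

Chromatic number:
  {d,e,z} pairwise interfere (3-clique) ⇒ χ ≥ 3
  assign d→R0 e→R2 s→R2 z→R1 — no edge inside a register ⇒ χ ≤ 3
  χ = 3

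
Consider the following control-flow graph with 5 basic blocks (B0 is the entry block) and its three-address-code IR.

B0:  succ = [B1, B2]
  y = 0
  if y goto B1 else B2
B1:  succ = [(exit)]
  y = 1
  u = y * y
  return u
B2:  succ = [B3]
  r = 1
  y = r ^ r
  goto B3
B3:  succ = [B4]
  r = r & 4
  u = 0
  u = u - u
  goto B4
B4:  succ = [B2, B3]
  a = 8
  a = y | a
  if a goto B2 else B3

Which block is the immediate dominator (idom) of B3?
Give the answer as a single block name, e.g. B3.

idom tree: B1←B0 B2←B0 B3←B2 B4←B3
Dom∩ at merges:
  B2: preds {B0,B4}: {B0} ∩ {B0,B2,B3,B4} = {B0}; idom=B0
  B3: preds {B2,B4}: {B0,B2} ∩ {B0,B2,B3,B4} = {B0,B2}; idom=B2

idom(B3) = B2

Answer: B2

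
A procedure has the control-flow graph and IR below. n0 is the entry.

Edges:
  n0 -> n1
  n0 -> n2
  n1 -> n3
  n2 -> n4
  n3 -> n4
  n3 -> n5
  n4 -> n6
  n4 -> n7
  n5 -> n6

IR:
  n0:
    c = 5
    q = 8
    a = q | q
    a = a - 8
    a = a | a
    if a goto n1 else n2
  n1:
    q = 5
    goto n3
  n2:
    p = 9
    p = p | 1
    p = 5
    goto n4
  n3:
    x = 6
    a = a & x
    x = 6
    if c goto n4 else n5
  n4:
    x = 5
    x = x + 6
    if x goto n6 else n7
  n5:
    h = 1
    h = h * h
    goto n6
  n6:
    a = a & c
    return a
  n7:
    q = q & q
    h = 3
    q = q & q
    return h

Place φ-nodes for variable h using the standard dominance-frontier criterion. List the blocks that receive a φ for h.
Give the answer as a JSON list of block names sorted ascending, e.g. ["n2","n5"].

idom tree: n1←n0 n2←n0 n3←n1 n4←n0 n5←n3 n6←n0 n7←n4
Join-block Dom:
  n4: preds {n2,n3}: {n0,n2} ∩ {n0,n1,n3} = {n0}; idom=n0
  n6: preds {n4,n5}: {n0,n4} ∩ {n0,n1,n3,n5} = {n0}; idom=n0

Frontier:
  join n4 pred n2: n2 stop@n0
  join n4 pred n3: n3→n1 stop@n0
  join n6 pred n4: n4 stop@n0
  join n6 pred n5: n5→n3→n1 stop@n0
  DF(n0)=∅
  DF(n1)={n4,n6}
  DF(n2)={n4}
  DF(n3)={n4,n6}
  DF(n4)={n6}
  DF(n5)={n6}
  DF(n6)=∅
  DF(n7)=∅

φ for h: defs {n5,n7}
  DF⁺ = {n6}

Answer: ["n6"]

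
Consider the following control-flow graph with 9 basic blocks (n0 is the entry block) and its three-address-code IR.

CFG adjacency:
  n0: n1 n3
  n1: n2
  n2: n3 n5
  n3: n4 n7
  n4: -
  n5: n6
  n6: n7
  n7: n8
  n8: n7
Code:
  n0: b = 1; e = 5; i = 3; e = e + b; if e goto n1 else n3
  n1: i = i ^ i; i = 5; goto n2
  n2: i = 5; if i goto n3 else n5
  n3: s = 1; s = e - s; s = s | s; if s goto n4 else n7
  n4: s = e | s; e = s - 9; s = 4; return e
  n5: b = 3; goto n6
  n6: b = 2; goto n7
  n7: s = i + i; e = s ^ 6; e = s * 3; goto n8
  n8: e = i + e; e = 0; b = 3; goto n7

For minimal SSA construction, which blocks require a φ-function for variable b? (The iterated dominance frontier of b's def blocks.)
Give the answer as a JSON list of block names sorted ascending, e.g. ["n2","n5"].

idom tree: n1←n0 n2←n1 n3←n0 n4←n3 n5←n2 n6←n5 n7←n0 n8←n7
Dom at joins:
  n3: preds {n0,n2}: {n0} ∩ {n0,n1,n2} = {n0}; idom=n0
  n7: preds {n3,n6,n8}: {n0,n3} ∩ {n0,n1,n2,n5,n6} ∩ {n0,n7,n8} = {n0}; idom=n0

DF walk-up:
  n3←n0: walk · to n0
  n3←n2: walk n2→n1 to n0
  n7←n3: walk n3 to n0
  n7←n6: walk n6→n5→n2→n1 to n0
  n7←n8: walk n8→n7 to n0
  n0 → ∅
  n1 → {n3,n7}
  n2 → {n3,n7}
  n3 → {n7}
  n4 → ∅
  n5 → {n7}
  n6 → {n7}
  n7 → {n7}
  n8 → {n7}

φ for b: defs {n0,n5,n6,n8}
  DF⁺ = {n7}

Answer: ["n7"]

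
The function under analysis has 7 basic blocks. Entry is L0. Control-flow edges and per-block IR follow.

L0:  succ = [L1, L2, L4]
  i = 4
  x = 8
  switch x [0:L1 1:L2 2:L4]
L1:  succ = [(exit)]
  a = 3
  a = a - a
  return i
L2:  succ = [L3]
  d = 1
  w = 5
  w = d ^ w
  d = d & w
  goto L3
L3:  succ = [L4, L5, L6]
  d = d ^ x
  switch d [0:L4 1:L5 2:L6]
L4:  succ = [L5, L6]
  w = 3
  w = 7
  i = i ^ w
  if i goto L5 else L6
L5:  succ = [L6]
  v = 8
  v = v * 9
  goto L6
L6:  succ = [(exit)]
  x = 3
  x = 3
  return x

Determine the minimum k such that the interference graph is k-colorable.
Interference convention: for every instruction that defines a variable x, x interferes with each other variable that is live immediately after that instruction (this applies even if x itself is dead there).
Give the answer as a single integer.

Answer: 4

Derivation:
Per-block:
  L0: {i,x} / ∅
  L1: {a} / {i}
  L2: {d,w} / ∅
  L3: {d} / {d,x}
  L4: {i,w} / {i}
  L5: {v} / ∅
  L6: {x} / ∅

Live sets:
  L0 li=∅ lo={i,x}
  L1 li={i} lo=∅
  L2 li={i,x} lo={d,i,x}
  L3 li={d,i,x} lo={i}
  L4 li={i} lo=∅
  L5 li=∅ lo=∅
  L6 li=∅ lo=∅

Interfere edges:
  a: {i}
  d: {i,w,x}
  i: {a,d,w,x}
  v: ∅
  w: {d,i,x}
  x: {d,i,w}

Registers:
  clique {d,i,w,x} ⇒ need ≥ 4
  4-colouring: c0={i,v}  c1={a,d}  c2={w}  c3={x}
  χ = 4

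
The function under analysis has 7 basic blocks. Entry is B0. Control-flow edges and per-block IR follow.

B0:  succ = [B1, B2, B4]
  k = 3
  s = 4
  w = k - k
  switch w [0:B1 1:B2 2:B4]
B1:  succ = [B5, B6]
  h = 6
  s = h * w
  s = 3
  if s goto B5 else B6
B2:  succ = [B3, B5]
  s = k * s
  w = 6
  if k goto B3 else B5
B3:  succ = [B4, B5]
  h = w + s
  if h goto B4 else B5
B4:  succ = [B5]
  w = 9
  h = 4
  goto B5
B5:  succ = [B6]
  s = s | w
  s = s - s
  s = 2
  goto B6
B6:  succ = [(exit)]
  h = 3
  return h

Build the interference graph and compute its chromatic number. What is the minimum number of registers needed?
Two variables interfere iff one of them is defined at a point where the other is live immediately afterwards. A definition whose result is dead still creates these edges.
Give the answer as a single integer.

def/use:
  B0: {k,s,w} / ∅
  B1: {h,s} / {w}
  B2: {s,w} / {k,s}
  B3: {h} / {s,w}
  B4: {h,w} / ∅
  B5: {s} / {s,w}
  B6: {h} / ∅

Backward fixpoint:
  live B0: ∅→{k,s,w}
  live B1: {w}→{s,w}
  live B2: {k,s}→{s,w}
  live B3: {s,w}→{s,w}
  live B4: {s}→{s,w}
  live B5: {s,w}→∅
  live B6: ∅→∅

Conflict graph:
  h: {s,w}
  k: {s,w}
  s: {h,k,w}
  w: {h,k,s}

Colouring:
  clique {h,s,w} ⇒ need ≥ 3
  3-colouring: c0={s}  c1={w}  c2={h,k}
  χ = 3

Answer: 3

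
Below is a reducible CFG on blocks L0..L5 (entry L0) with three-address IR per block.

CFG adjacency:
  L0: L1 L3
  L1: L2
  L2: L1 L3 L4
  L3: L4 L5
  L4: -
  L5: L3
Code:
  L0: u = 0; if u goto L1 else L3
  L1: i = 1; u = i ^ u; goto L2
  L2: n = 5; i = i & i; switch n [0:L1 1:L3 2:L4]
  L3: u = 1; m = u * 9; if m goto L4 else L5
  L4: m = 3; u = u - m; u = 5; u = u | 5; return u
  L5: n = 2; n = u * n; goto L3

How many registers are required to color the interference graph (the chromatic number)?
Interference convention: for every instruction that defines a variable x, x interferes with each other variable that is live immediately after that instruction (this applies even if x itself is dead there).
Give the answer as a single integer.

Answer: 3

Working:
Per-block:
  L0: {u} / ∅
  L1: {i,u} / {u}
  L2: {i,n} / {i}
  L3: {m,u} / ∅
  L4: {m,u} / {u}
  L5: {n} / {u}

Backward fixpoint:
  L0 li=∅ lo={u}
  L1 li={u} lo={i,u}
  L2 li={i,u} lo={u}
  L3 li=∅ lo={u}
  L4 li={u} lo=∅
  L5 li={u} lo=∅

Interfere edges:
  i: {n,u}
  m: {u}
  n: {i,u}
  u: {i,m,n}

Chromatic number:
  lower bound: {i,n,u} mutually conflict ⇒ χ ≥ 3
  3-colouring: R0={u}  R1={i,m}  R2={n}
  χ = 3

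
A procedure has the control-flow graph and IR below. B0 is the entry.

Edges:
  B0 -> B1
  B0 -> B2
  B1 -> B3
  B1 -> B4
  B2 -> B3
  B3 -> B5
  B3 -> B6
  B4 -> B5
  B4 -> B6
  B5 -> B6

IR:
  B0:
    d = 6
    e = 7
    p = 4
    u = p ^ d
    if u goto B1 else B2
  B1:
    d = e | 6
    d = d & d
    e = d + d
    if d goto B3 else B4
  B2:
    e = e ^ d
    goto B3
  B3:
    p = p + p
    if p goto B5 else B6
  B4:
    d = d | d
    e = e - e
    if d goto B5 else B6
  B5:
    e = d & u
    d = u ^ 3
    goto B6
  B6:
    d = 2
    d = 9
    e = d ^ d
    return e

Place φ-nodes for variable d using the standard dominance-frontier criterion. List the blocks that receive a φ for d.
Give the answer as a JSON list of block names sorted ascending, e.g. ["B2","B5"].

idom tree: B1←B0 B2←B0 B3←B0 B4←B1 B5←B0 B6←B0
Dom at joins:
  B3: preds {B1,B2}: {B0,B1} ∩ {B0,B2} = {B0}; idom=B0
  B5: preds {B3,B4}: {B0,B3} ∩ {B0,B1,B4} = {B0}; idom=B0
  B6: preds {B3,B4,B5}: {B0,B3} ∩ {B0,B1,B4} ∩ {B0,B5} = {B0}; idom=B0

DF derivation:
  B3←B1: walk B1 to B0
  B3←B2: walk B2 to B0
  B5←B3: walk B3 to B0
  B5←B4: walk B4→B1 to B0
  B6←B3: walk B3 to B0
  B6←B4: walk B4→B1 to B0
  B6←B5: walk B5 to B0
  DF(B0)=∅
  DF(B1)={B3,B5,B6}
  DF(B2)={B3}
  DF(B3)={B5,B6}
  DF(B4)={B5,B6}
  DF(B5)={B6}
  DF(B6)=∅

φ for d: defs {B0,B1,B4,B5,B6}
  DF⁺ = {B3,B5,B6}

Answer: ["B3", "B5", "B6"]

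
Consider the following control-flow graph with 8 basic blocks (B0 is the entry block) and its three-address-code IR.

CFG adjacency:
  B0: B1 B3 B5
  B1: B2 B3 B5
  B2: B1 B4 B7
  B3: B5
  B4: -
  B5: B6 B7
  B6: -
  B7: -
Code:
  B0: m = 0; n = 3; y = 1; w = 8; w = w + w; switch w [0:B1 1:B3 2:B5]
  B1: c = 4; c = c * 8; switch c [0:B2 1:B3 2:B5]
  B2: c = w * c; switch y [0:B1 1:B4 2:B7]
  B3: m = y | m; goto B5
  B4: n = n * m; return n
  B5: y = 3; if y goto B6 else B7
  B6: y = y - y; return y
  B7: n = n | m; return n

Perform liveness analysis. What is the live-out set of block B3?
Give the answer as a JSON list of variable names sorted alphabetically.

Per-block:
  B0: {m,n,w,y} / ∅
  B1: {c} / ∅
  B2: {c} / {c,w,y}
  B3: {m} / {m,y}
  B4: {n} / {m,n}
  B5: {y} / ∅
  B6: {y} / {y}
  B7: {n} / {m,n}

Liveness:
  B0: in=∅ out={m,n,w,y}
  B1: in={m,n,w,y} out={c,m,n,w,y}
  B2: in={c,m,n,w,y} out={m,n,w,y}
  B3: in={m,n,y} out={m,n}
  B4: in={m,n} out=∅
  B5: in={m,n} out={m,n,y}
  B6: in={y} out=∅
  B7: in={m,n} out=∅

live-out(B3) = ["m", "n"]

Answer: ["m", "n"]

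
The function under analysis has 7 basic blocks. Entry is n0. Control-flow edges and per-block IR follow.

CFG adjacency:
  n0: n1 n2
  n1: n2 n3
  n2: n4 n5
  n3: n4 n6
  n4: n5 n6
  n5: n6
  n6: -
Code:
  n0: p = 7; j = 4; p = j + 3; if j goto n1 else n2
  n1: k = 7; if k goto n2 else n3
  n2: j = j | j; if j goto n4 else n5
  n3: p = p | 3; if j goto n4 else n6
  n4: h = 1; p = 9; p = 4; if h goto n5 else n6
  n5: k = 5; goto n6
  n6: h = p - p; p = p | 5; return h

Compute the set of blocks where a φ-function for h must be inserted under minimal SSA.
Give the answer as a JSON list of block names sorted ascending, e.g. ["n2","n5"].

Answer: ["n5", "n6"]

Analysis:
idom tree: n1←n0 n2←n0 n3←n1 n4←n0 n5←n0 n6←n0
Join-block Dom:
  n2: preds {n0,n1}: {n0} ∩ {n0,n1} = {n0}; idom=n0
  n4: preds {n2,n3}: {n0,n2} ∩ {n0,n1,n3} = {n0}; idom=n0
  n5: preds {n2,n4}: {n0,n2} ∩ {n0,n4} = {n0}; idom=n0
  n6: preds {n3,n4,n5}: {n0,n1,n3} ∩ {n0,n4} ∩ {n0,n5} = {n0}; idom=n0

Frontier:
  join n2 pred n0: · stop@n0
  join n2 pred n1: n1 stop@n0
  join n4 pred n2: n2 stop@n0
  join n4 pred n3: n3→n1 stop@n0
  join n5 pred n2: n2 stop@n0
  join n5 pred n4: n4 stop@n0
  join n6 pred n3: n3→n1 stop@n0
  join n6 pred n4: n4 stop@n0
  join n6 pred n5: n5 stop@n0
  n0 → ∅
  n1 → {n2,n4,n6}
  n2 → {n4,n5}
  n3 → {n4,n6}
  n4 → {n5,n6}
  n5 → {n6}
  n6 → ∅

φ for h: defs {n4,n6}
  DF⁺ = {n5,n6}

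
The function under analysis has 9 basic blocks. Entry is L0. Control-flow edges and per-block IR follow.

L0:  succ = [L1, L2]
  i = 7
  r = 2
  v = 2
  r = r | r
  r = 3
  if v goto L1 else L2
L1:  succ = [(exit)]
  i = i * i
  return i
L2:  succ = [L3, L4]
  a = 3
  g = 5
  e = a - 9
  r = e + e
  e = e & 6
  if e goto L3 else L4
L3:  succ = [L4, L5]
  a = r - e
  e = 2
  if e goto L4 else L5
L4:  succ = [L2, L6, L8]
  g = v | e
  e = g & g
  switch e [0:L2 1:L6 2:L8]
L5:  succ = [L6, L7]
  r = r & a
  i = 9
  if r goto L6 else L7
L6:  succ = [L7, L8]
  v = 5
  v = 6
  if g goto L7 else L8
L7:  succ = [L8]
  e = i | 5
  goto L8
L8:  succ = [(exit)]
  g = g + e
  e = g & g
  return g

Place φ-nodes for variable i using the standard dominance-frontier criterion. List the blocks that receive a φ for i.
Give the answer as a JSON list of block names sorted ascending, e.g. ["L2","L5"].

Answer: ["L6", "L7", "L8"]

Derivation:
idom tree: L1←L0 L2←L0 L3←L2 L4←L2 L5←L3 L6←L2 L7←L2 L8←L2
Join-block Dom:
  L2: preds {L0,L4}: {L0} ∩ {L0,L2,L4} = {L0}; idom=L0
  L4: preds {L2,L3}: {L0,L2} ∩ {L0,L2,L3} = {L0,L2}; idom=L2
  L6: preds {L4,L5}: {L0,L2,L4} ∩ {L0,L2,L3,L5} = {L0,L2}; idom=L2
  L7: preds {L5,L6}: {L0,L2,L3,L5} ∩ {L0,L2,L6} = {L0,L2}; idom=L2
  L8: preds {L4,L6,L7}: {L0,L2,L4} ∩ {L0,L2,L6} ∩ {L0,L2,L7} = {L0,L2}; idom=L2

Frontier:
  join L2 pred L0: · stop@L0
  join L2 pred L4: L4→L2 stop@L0
  join L4 pred L2: · stop@L2
  join L4 pred L3: L3 stop@L2
  join L6 pred L4: L4 stop@L2
  join L6 pred L5: L5→L3 stop@L2
  join L7 pred L5: L5→L3 stop@L2
  join L7 pred L6: L6 stop@L2
  join L8 pred L4: L4 stop@L2
  join L8 pred L6: L6 stop@L2
  join L8 pred L7: L7 stop@L2
  DF(L0)=∅
  DF(L1)=∅
  DF(L2)={L2}
  DF(L3)={L4,L6,L7}
  DF(L4)={L2,L6,L8}
  DF(L5)={L6,L7}
  DF(L6)={L7,L8}
  DF(L7)={L8}
  DF(L8)=∅

φ for i: defs {L0,L1,L5}
  DF⁺ = {L6,L7,L8}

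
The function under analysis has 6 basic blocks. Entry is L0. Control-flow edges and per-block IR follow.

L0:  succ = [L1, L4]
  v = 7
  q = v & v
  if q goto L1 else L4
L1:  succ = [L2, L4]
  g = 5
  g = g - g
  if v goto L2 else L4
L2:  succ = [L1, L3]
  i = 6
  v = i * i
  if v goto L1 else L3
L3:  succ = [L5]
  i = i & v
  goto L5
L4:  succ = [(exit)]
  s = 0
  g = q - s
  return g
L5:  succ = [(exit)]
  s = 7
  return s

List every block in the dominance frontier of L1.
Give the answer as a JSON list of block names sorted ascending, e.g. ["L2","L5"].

Answer: ["L1", "L4"]

Analysis:
idom tree: L1←L0 L2←L1 L3←L2 L4←L0 L5←L3
Dom∩ at merges:
  L1: preds {L0,L2}: {L0} ∩ {L0,L1,L2} = {L0}; idom=L0
  L4: preds {L0,L1}: {L0} ∩ {L0,L1} = {L0}; idom=L0

DF derivation:
  L1←L0: walk · to L0
  L1←L2: walk L2→L1 to L0
  L4←L0: walk · to L0
  L4←L1: walk L1 to L0
  L0: DF=∅
  L1: DF={L1,L4}
  L2: DF={L1}
  L3: DF=∅
  L4: DF=∅
  L5: DF=∅

DF(L1) = ["L1", "L4"]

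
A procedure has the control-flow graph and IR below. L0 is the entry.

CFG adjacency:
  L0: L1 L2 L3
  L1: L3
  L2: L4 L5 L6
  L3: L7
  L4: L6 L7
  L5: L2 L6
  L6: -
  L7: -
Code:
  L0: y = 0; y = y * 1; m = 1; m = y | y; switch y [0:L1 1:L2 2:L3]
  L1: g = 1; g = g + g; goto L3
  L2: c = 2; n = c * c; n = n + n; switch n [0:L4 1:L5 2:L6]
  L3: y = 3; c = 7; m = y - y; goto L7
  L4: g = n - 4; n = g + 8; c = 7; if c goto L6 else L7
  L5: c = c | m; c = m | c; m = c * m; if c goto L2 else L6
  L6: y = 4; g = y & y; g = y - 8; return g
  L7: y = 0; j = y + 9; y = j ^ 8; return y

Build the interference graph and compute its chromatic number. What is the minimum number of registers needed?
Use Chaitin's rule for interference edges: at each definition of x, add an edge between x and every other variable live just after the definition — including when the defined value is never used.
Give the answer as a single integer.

Block summaries:
  L0 def {m,y} use ∅
  L1 def {g} use ∅
  L2 def {c,n} use ∅
  L3 def {c,m,y} use ∅
  L4 def {c,g,n} use {n}
  L5 def {c,m} use {c,m}
  L6 def {g,y} use ∅
  L7 def {j,y} use ∅

Backward fixpoint:
  live L0: ∅→{m}
  live L1: ∅→∅
  live L2: {m}→{c,m,n}
  live L3: ∅→∅
  live L4: {n}→∅
  live L5: {c,m}→{m}
  live L6: ∅→∅
  live L7: ∅→∅

Conflict graph:
  c↔{m,n,y}
  g↔{y}
  j↔∅
  m↔{c,n,y}
  n↔{c,m}
  y↔{c,g,m}

Registers:
  {c,m,n} pairwise interfere (3-clique) ⇒ χ ≥ 3
  assign c→R0 g→R0 j→R0 m→R1 n→R2 y→R2 — no edge inside a register ⇒ χ ≤ 3
  χ = 3

Answer: 3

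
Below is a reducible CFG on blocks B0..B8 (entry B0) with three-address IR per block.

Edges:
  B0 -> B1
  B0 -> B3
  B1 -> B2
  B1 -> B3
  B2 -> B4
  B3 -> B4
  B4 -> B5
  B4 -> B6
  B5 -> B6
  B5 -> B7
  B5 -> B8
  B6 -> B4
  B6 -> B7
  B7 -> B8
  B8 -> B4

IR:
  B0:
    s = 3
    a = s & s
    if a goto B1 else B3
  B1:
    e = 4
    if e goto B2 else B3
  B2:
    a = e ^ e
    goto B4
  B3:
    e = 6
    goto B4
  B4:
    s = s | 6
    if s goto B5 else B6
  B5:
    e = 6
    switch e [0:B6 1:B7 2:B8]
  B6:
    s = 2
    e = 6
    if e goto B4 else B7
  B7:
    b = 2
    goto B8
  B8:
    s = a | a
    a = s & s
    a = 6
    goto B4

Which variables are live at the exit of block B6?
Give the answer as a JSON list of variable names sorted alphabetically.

Block summaries:
  B0: def={a,s} ue=∅
  B1: def={e} ue=∅
  B2: def={a} ue={e}
  B3: def={e} ue=∅
  B4: def={s} ue={s}
  B5: def={e} ue=∅
  B6: def={e,s} ue=∅
  B7: def={b} ue=∅
  B8: def={a,s} ue={a}

Backward fixpoint:
  B0: in=∅ out={a,s}
  B1: in={a,s} out={a,e,s}
  B2: in={e,s} out={a,s}
  B3: in={a,s} out={a,s}
  B4: in={a,s} out={a}
  B5: in={a} out={a}
  B6: in={a} out={a,s}
  B7: in={a} out={a}
  B8: in={a} out={a,s}

live-out(B6) = ["a", "s"]

Answer: ["a", "s"]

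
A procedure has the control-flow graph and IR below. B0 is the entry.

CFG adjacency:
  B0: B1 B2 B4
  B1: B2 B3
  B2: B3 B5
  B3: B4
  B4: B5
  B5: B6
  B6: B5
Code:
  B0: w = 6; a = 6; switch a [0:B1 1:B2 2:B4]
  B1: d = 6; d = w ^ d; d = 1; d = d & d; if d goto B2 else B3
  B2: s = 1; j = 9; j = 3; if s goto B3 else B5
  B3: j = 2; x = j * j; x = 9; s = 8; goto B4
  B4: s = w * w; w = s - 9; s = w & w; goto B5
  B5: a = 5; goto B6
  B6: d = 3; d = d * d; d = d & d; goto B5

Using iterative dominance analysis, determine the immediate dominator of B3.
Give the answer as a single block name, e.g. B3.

Answer: B0

Derivation:
idom tree: B1←B0 B2←B0 B3←B0 B4←B0 B5←B0 B6←B5
Join-block Dom:
  B2: preds {B0,B1}: {B0} ∩ {B0,B1} = {B0}; idom=B0
  B3: preds {B1,B2}: {B0,B1} ∩ {B0,B2} = {B0}; idom=B0
  B4: preds {B0,B3}: {B0} ∩ {B0,B3} = {B0}; idom=B0
  B5: preds {B2,B4,B6}: {B0,B2} ∩ {B0,B4} ∩ {B0,B5,B6} = {B0}; idom=B0

idom(B3) = B0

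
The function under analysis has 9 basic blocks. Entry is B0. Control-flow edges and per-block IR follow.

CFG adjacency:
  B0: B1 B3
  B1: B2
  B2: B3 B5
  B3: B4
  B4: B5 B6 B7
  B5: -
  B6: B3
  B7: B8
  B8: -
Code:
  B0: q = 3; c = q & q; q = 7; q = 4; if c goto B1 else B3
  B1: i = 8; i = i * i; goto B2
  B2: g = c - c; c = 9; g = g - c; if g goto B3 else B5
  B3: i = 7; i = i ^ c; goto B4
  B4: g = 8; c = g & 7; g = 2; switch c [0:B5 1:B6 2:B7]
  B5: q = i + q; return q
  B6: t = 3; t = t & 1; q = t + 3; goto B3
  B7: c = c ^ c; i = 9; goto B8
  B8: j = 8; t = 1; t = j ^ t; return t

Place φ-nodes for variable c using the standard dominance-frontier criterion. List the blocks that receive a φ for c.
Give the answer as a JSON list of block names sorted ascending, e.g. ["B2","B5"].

Answer: ["B3", "B5"]

Working:
idom tree: B1←B0 B2←B1 B3←B0 B4←B3 B5←B0 B6←B4 B7←B4 B8←B7
Dom at joins:
  B3: preds {B0,B2,B6}: {B0} ∩ {B0,B1,B2} ∩ {B0,B3,B4,B6} = {B0}; idom=B0
  B5: preds {B2,B4}: {B0,B1,B2} ∩ {B0,B3,B4} = {B0}; idom=B0

Frontier:
  join B3 pred B0: · stop@B0
  join B3 pred B2: B2→B1 stop@B0
  join B3 pred B6: B6→B4→B3 stop@B0
  join B5 pred B2: B2→B1 stop@B0
  join B5 pred B4: B4→B3 stop@B0
  DF(B0)=∅
  DF(B1)={B3,B5}
  DF(B2)={B3,B5}
  DF(B3)={B3,B5}
  DF(B4)={B3,B5}
  DF(B5)=∅
  DF(B6)={B3}
  DF(B7)=∅
  DF(B8)=∅

φ for c: defs {B0,B2,B4,B7}
  DF⁺ = {B3,B5}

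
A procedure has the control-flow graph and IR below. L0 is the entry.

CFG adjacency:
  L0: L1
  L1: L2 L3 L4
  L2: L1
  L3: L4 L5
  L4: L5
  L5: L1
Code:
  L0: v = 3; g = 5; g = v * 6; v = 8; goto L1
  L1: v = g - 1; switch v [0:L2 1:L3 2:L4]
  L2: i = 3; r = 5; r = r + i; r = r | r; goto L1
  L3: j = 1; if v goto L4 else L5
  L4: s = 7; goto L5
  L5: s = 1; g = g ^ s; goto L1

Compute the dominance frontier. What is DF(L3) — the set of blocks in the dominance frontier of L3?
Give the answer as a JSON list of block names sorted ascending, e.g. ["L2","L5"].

Answer: ["L4", "L5"]

Derivation:
idom tree: L1←L0 L2←L1 L3←L1 L4←L1 L5←L1
Join-block Dom:
  L1: preds {L0,L2,L5}: {L0} ∩ {L0,L1,L2} ∩ {L0,L1,L5} = {L0}; idom=L0
  L4: preds {L1,L3}: {L0,L1} ∩ {L0,L1,L3} = {L0,L1}; idom=L1
  L5: preds {L3,L4}: {L0,L1,L3} ∩ {L0,L1,L4} = {L0,L1}; idom=L1

DF derivation:
  L1←L0: walk · to L0
  L1←L2: walk L2→L1 to L0
  L1←L5: walk L5→L1 to L0
  L4←L1: walk · to L1
  L4←L3: walk L3 to L1
  L5←L3: walk L3 to L1
  L5←L4: walk L4 to L1
  L0 → ∅
  L1 → {L1}
  L2 → {L1}
  L3 → {L4,L5}
  L4 → {L5}
  L5 → {L1}

DF(L3) = ["L4", "L5"]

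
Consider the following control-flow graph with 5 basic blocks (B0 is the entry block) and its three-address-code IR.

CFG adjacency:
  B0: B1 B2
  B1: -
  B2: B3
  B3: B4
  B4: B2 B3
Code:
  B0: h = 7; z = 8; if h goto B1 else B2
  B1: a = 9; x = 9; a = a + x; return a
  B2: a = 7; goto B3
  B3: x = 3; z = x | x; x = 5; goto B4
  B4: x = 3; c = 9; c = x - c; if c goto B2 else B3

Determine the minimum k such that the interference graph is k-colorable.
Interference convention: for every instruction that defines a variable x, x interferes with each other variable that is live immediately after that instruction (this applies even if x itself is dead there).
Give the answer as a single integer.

Per-block:
  B0 def {h,z} use ∅
  B1 def {a,x} use ∅
  B2 def {a} use ∅
  B3 def {x,z} use ∅
  B4 def {c,x} use ∅

Live sets:
  live B0: ∅→∅
  live B1: ∅→∅
  live B2: ∅→∅
  live B3: ∅→∅
  live B4: ∅→∅

Interference:
  a: {x}
  c: {x}
  h: {z}
  x: {a,c}
  z: {h}

Colouring:
  {a,x} pairwise interfere (2-clique) ⇒ χ ≥ 2
  2-colouring: c0={h,x}  c1={a,c,z}
  χ = 2

Answer: 2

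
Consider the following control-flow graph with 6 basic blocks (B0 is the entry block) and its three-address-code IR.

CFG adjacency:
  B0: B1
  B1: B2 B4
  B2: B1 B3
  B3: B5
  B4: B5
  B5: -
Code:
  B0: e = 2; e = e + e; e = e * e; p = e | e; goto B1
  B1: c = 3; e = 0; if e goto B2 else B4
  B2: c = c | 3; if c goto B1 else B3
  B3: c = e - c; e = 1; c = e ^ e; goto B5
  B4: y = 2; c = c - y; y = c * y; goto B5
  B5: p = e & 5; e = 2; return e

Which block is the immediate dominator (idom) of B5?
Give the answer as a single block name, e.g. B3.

idom tree: B1←B0 B2←B1 B3←B2 B4←B1 B5←B1
Dom at joins:
  B1: preds {B0,B2}: {B0} ∩ {B0,B1,B2} = {B0}; idom=B0
  B5: preds {B3,B4}: {B0,B1,B2,B3} ∩ {B0,B1,B4} = {B0,B1}; idom=B1

idom(B5) = B1

Answer: B1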